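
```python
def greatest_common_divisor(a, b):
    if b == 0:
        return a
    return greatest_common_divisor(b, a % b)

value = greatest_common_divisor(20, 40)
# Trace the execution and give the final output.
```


greatest_common_divisor(20, 40)
= greatest_common_divisor(40, 20 % 40) = greatest_common_divisor(40, 20)
= greatest_common_divisor(20, 40 % 20) = greatest_common_divisor(20, 0)
b == 0, return a = 20


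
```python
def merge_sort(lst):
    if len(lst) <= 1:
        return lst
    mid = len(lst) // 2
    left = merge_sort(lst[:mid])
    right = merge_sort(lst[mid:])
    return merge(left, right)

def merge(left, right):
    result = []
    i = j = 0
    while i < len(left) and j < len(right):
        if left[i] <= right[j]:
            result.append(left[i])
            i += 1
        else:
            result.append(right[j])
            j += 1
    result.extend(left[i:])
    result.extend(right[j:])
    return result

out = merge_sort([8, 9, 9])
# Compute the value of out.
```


merge_sort([8, 9, 9])
Split into [8] and [9, 9]
Left sorted: [8]
Right sorted: [9, 9]
Merge [8] and [9, 9]
= [8, 9, 9]


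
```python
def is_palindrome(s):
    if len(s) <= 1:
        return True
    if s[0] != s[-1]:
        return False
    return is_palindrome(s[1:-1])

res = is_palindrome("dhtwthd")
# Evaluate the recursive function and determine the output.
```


is_palindrome("dhtwthd")
"dhtwthd": s[0]='d' == s[-1]='d' -> is_palindrome("htwth")
"htwth": s[0]='h' == s[-1]='h' -> is_palindrome("twt")
"twt": s[0]='t' == s[-1]='t' -> is_palindrome("w")
"w": len <= 1 -> True
= True


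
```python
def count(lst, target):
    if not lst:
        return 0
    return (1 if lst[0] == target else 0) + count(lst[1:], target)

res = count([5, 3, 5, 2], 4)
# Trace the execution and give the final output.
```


count([5, 3, 5, 2], 4)
lst[0]=5 != 4: 0 + count([3, 5, 2], 4)
lst[0]=3 != 4: 0 + count([5, 2], 4)
lst[0]=5 != 4: 0 + count([2], 4)
lst[0]=2 != 4: 0 + count([], 4)
= 0


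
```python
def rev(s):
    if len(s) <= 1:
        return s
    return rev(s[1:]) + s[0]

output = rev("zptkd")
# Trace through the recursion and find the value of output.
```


rev("zptkd")
= rev("ptkd") + "z"
= rev("tkd") + "p" + "z"
= rev("kd") + "t" + "p" + "z"
= rev("d") + "k" + "t" + "p" + "z"
= "d" + "k" + "t" + "p" + "z"
= "dktpz"


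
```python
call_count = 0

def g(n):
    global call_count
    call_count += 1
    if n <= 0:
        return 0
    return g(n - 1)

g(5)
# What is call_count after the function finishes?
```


g(5) calls g(4) calls ... calls g(0)
Total calls: 5 + 1 (for base case) = 6


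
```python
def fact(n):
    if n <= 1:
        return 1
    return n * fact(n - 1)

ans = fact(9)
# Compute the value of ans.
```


fact(9)
= 9 * fact(8)
= 9 * 8 * fact(7)
= 9 * 8 * 7 * fact(6)
= 9 * 8 * 7 * 6 * fact(5)
= 9 * 8 * 7 * 6 * 5 * fact(4)
= 9 * 8 * 7 * 6 * 5 * 4 * fact(3)
= 9 * 8 * 7 * 6 * 5 * 4 * 3 * fact(2)
= 9 * 8 * 7 * 6 * 5 * 4 * 3 * 2 * fact(1)
= 9 * 8 * 7 * 6 * 5 * 4 * 3 * 2 * 1
= 362880


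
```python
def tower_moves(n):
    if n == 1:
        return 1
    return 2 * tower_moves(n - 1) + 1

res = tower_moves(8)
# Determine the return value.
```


tower_moves(8)
= 2 * tower_moves(7) + 1
= 2 * (2 * tower_moves(6) + 1) + 1
= 2 * (2 * (2 * tower_moves(5) + 1) + 1) + 1
= 2 * (2 * (2 * (2 * tower_moves(4) + 1) + 1) + 1) + 1
= 2 * (2 * (2 * (2 * (2 * tower_moves(3) + 1) + 1) + 1) + 1) + 1
= 2 * (2 * (2 * (2 * (2 * (2 * tower_moves(2) + 1) + 1) + 1) + 1) + 1) + 1
= 2 * (2 * (2 * (2 * (2 * (2 * (2 * tower_moves(1) + 1) + 1) + 1) + 1) + 1) + 1) + 1
Now compute bottom-up:
tower_moves(1) = 1
tower_moves(2) = 2 * 1 + 1 = 3
tower_moves(3) = 2 * 3 + 1 = 7
tower_moves(4) = 2 * 7 + 1 = 15
tower_moves(5) = 2 * 15 + 1 = 31
tower_moves(6) = 2 * 31 + 1 = 63
tower_moves(7) = 2 * 63 + 1 = 127
tower_moves(8) = 2 * 127 + 1 = 255
= 255


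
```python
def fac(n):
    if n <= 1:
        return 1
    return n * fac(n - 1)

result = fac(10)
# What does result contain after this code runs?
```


fac(10)
= 10 * fac(9)
= 10 * 9 * fac(8)
= 10 * 9 * 8 * fac(7)
= 10 * 9 * 8 * 7 * fac(6)
= 10 * 9 * 8 * 7 * 6 * fac(5)
= 10 * 9 * 8 * 7 * 6 * 5 * fac(4)
= 10 * 9 * 8 * 7 * 6 * 5 * 4 * fac(3)
= 10 * 9 * 8 * 7 * 6 * 5 * 4 * 3 * fac(2)
= 10 * 9 * 8 * 7 * 6 * 5 * 4 * 3 * 2 * fac(1)
= 10 * 9 * 8 * 7 * 6 * 5 * 4 * 3 * 2 * 1
= 3628800


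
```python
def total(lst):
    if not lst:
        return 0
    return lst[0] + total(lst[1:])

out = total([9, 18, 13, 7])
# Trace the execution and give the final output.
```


total([9, 18, 13, 7])
= 9 + total([18, 13, 7])
= 9 + 18 + total([13, 7])
= 9 + 18 + 13 + total([7])
= 9 + 18 + 13 + 7 + total([])
= 9 + 18 + 13 + 7 + 0
= 47


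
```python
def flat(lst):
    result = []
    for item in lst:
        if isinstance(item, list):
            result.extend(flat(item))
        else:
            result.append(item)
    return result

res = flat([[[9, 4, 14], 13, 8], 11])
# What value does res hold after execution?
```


flat([[[9, 4, 14], 13, 8], 11])
Processing each element:
  [[9, 4, 14], 13, 8] is a list -> flat recursively -> [9, 4, 14, 13, 8]
  11 is not a list -> append 11
= [9, 4, 14, 13, 8, 11]


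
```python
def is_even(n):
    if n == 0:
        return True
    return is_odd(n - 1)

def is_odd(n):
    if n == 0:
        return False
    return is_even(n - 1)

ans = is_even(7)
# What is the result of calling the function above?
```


is_even(7)
= is_odd(6)
= is_even(5)
= is_odd(4)
= is_even(3)
= is_odd(2)
= is_even(1)
= is_odd(0)
n == 0: return False
= False


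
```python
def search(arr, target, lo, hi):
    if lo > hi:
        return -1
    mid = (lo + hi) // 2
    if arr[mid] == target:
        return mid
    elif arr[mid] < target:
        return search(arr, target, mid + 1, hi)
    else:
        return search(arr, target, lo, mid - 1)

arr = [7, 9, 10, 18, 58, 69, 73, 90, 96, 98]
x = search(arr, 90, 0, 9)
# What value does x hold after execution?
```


search(arr, 90, 0, 9)
lo=0, hi=9, mid=4, arr[mid]=58
58 < 90, search right half
lo=5, hi=9, mid=7, arr[mid]=90
arr[7] == 90, found at index 7
= 7


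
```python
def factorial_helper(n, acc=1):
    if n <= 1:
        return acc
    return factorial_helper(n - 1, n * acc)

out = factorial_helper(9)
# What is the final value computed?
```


factorial_helper(9, 1)
= factorial_helper(8, 9 * 1) = factorial_helper(8, 9)
= factorial_helper(7, 8 * 9) = factorial_helper(7, 72)
= factorial_helper(6, 7 * 72) = factorial_helper(6, 504)
= factorial_helper(5, 6 * 504) = factorial_helper(5, 3024)
= factorial_helper(4, 5 * 3024) = factorial_helper(4, 15120)
= factorial_helper(3, 4 * 15120) = factorial_helper(3, 60480)
= factorial_helper(2, 3 * 60480) = factorial_helper(2, 181440)
= factorial_helper(1, 2 * 181440) = factorial_helper(1, 362880)
n <= 1, return acc = 362880


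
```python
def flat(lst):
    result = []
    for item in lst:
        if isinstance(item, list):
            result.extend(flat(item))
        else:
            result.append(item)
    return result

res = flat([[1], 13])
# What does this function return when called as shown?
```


flat([[1], 13])
Processing each element:
  [1] is a list -> flat recursively -> [1]
  13 is not a list -> append 13
= [1, 13]


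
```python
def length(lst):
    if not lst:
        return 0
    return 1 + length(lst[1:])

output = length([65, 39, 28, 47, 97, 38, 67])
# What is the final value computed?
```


length([65, 39, 28, 47, 97, 38, 67])
= 1 + length([39, 28, 47, 97, 38, 67])
= 1 + 1 + length([28, 47, 97, 38, 67])
= 1 + 1 + 1 + length([47, 97, 38, 67])
= 1 + 1 + 1 + 1 + length([97, 38, 67])
= 1 + 1 + 1 + 1 + 1 + length([38, 67])
= 1 + 1 + 1 + 1 + 1 + 1 + length([67])
= 1 + 1 + 1 + 1 + 1 + 1 + 1 + length([])
= 1 + 1 + 1 + 1 + 1 + 1 + 1 + 0
= 7


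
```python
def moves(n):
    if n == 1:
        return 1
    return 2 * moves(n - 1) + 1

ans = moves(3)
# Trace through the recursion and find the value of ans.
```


moves(3)
= 2 * moves(2) + 1
= 2 * (2 * moves(1) + 1) + 1
Now compute bottom-up:
moves(1) = 1
moves(2) = 2 * 1 + 1 = 3
moves(3) = 2 * 3 + 1 = 7
= 7


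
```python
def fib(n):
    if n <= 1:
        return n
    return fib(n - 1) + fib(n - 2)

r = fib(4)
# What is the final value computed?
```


fib(4)
= fib(3) + fib(2)
= (fib(2) + fib(1)) + fib(2)
Computing bottom-up: fib(0)=0, fib(1)=1, fib(2)=1, fib(3)=2, fib(4)=3
= 3


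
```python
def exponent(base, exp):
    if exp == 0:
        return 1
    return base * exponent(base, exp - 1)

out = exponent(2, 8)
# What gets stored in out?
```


exponent(2, 8)
= 2 * exponent(2, 7)
= 2 * 2 * exponent(2, 6)
= 2 * 2 * 2 * exponent(2, 5)
= 2 * 2 * 2 * 2 * exponent(2, 4)
= 2 * 2 * 2 * 2 * 2 * exponent(2, 3)
= 2 * 2 * 2 * 2 * 2 * 2 * exponent(2, 2)
= 2 * 2 * 2 * 2 * 2 * 2 * 2 * exponent(2, 1)
= 2 * 2 * 2 * 2 * 2 * 2 * 2 * 2 * exponent(2, 0)
= 2 * 2 * 2 * 2 * 2 * 2 * 2 * 2 * 1
= 256


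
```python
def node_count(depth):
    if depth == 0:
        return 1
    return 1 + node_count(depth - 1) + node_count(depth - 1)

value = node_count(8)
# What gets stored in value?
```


node_count(8)
= 1 + node_count(7) + node_count(7)
= 1 + 2 * node_count(7)
node_count(k) = 2^(k+1) - 1
node_count(0) = 1
node_count(1) = 3
node_count(2) = 7
node_count(3) = 15
node_count(4) = 31
node_count(8) = 2^9 - 1 = 511


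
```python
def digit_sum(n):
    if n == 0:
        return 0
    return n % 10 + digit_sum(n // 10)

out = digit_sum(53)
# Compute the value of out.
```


digit_sum(53)
= 3 + digit_sum(5)
= 3 + 5 + digit_sum(0)
= 3 + 5 + 0
= 8


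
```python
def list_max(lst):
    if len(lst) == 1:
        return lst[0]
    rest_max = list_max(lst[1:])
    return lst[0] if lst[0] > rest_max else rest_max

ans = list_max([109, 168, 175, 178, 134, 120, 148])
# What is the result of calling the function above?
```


list_max([109, 168, 175, 178, 134, 120, 148])
= compare 109 with list_max([168, 175, 178, 134, 120, 148])
= compare 168 with list_max([175, 178, 134, 120, 148])
= compare 175 with list_max([178, 134, 120, 148])
= compare 178 with list_max([134, 120, 148])
= compare 134 with list_max([120, 148])
= compare 120 with list_max([148])
Base: list_max([148]) = 148
compare 120 with 148: max = 148
compare 134 with 148: max = 148
compare 178 with 148: max = 178
compare 175 with 178: max = 178
compare 168 with 178: max = 178
compare 109 with 178: max = 178
= 178


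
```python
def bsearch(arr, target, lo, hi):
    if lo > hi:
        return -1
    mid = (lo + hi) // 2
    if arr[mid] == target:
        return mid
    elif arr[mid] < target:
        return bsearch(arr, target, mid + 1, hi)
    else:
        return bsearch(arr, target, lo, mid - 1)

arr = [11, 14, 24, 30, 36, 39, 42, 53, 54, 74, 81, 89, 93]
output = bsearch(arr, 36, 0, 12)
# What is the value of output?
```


bsearch(arr, 36, 0, 12)
lo=0, hi=12, mid=6, arr[mid]=42
42 > 36, search left half
lo=0, hi=5, mid=2, arr[mid]=24
24 < 36, search right half
lo=3, hi=5, mid=4, arr[mid]=36
arr[4] == 36, found at index 4
= 4


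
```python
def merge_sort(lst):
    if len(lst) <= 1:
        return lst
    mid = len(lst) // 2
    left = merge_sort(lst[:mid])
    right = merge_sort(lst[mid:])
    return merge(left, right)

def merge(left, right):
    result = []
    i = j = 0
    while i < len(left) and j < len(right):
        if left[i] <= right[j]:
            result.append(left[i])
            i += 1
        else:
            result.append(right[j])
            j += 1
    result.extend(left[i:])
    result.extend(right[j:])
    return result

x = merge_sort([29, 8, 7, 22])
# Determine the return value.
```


merge_sort([29, 8, 7, 22])
Split into [29, 8] and [7, 22]
Left sorted: [8, 29]
Right sorted: [7, 22]
Merge [8, 29] and [7, 22]
= [7, 8, 22, 29]


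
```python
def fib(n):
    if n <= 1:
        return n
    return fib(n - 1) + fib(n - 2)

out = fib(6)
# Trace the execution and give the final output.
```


fib(6)
= fib(5) + fib(4)
= (fib(4) + fib(3)) + fib(4)
Computing bottom-up: fib(0)=0, fib(1)=1, fib(2)=1, fib(3)=2, fib(4)=3, fib(5)=5, fib(6)=8
= 8


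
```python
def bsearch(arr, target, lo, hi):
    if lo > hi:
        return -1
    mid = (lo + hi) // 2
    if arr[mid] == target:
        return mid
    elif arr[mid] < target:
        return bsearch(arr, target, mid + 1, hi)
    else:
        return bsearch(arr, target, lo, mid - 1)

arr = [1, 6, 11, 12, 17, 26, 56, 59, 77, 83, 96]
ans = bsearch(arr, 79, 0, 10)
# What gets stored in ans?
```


bsearch(arr, 79, 0, 10)
lo=0, hi=10, mid=5, arr[mid]=26
26 < 79, search right half
lo=6, hi=10, mid=8, arr[mid]=77
77 < 79, search right half
lo=9, hi=10, mid=9, arr[mid]=83
83 > 79, search left half
lo > hi, target not found, return -1
= -1


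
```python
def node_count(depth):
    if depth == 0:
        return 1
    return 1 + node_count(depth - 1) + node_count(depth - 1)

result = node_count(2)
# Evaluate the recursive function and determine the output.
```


node_count(2)
= 1 + node_count(1) + node_count(1)
= 1 + 2 * node_count(1)
node_count(k) = 2^(k+1) - 1
node_count(0) = 1
node_count(1) = 3
node_count(2) = 7
node_count(2) = 2^3 - 1 = 7


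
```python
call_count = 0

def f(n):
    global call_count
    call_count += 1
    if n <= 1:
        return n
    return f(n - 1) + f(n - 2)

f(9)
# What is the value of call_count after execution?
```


f(9) calls f(8) and f(7); each non-base call branches into two more.
Let C(k) = total number of calls made by f(k), including the call to f(k) itself.
Base cases: C(0) = 1, C(1) = 1
Recurrence: C(k) = 1 + C(k-1) + C(k-2)
  C(2) = 1 + C(1) + C(0) = 1 + 1 + 1 = 3
  C(3) = 1 + C(2) + C(1) = 1 + 3 + 1 = 5
  C(4) = 1 + C(3) + C(2) = 1 + 5 + 3 = 9
  C(5) = 1 + C(4) + C(3) = 1 + 9 + 5 = 15
  C(6) = 1 + C(5) + C(4) = 1 + 15 + 9 = 25
  C(7) = 1 + C(6) + C(5) = 1 + 25 + 15 = 41
  C(8) = 1 + C(7) + C(6) = 1 + 41 + 25 = 67
  C(9) = 1 + C(8) + C(7) = 1 + 67 + 41 = 109
Total calls = C(9) = 109


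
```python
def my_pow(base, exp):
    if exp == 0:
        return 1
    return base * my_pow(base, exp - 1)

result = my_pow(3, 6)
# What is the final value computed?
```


my_pow(3, 6)
= 3 * my_pow(3, 5)
= 3 * 3 * my_pow(3, 4)
= 3 * 3 * 3 * my_pow(3, 3)
= 3 * 3 * 3 * 3 * my_pow(3, 2)
= 3 * 3 * 3 * 3 * 3 * my_pow(3, 1)
= 3 * 3 * 3 * 3 * 3 * 3 * my_pow(3, 0)
= 3 * 3 * 3 * 3 * 3 * 3 * 1
= 729


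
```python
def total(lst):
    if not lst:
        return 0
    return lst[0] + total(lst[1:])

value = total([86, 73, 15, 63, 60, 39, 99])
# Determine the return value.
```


total([86, 73, 15, 63, 60, 39, 99])
= 86 + total([73, 15, 63, 60, 39, 99])
= 86 + 73 + total([15, 63, 60, 39, 99])
= 86 + 73 + 15 + total([63, 60, 39, 99])
= 86 + 73 + 15 + 63 + total([60, 39, 99])
= 86 + 73 + 15 + 63 + 60 + total([39, 99])
= 86 + 73 + 15 + 63 + 60 + 39 + total([99])
= 86 + 73 + 15 + 63 + 60 + 39 + 99 + total([])
= 86 + 73 + 15 + 63 + 60 + 39 + 99 + 0
= 435


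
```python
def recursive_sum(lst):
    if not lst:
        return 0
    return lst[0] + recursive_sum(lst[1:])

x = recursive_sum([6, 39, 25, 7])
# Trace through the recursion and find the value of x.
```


recursive_sum([6, 39, 25, 7])
= 6 + recursive_sum([39, 25, 7])
= 6 + 39 + recursive_sum([25, 7])
= 6 + 39 + 25 + recursive_sum([7])
= 6 + 39 + 25 + 7 + recursive_sum([])
= 6 + 39 + 25 + 7 + 0
= 77


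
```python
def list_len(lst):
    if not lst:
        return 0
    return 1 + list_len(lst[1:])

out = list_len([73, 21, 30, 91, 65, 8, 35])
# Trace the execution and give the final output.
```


list_len([73, 21, 30, 91, 65, 8, 35])
= 1 + list_len([21, 30, 91, 65, 8, 35])
= 1 + 1 + list_len([30, 91, 65, 8, 35])
= 1 + 1 + 1 + list_len([91, 65, 8, 35])
= 1 + 1 + 1 + 1 + list_len([65, 8, 35])
= 1 + 1 + 1 + 1 + 1 + list_len([8, 35])
= 1 + 1 + 1 + 1 + 1 + 1 + list_len([35])
= 1 + 1 + 1 + 1 + 1 + 1 + 1 + list_len([])
= 1 + 1 + 1 + 1 + 1 + 1 + 1 + 0
= 7


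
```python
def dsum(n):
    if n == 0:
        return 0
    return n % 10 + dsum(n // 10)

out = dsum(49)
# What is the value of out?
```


dsum(49)
= 9 + dsum(4)
= 9 + 4 + dsum(0)
= 9 + 4 + 0
= 13


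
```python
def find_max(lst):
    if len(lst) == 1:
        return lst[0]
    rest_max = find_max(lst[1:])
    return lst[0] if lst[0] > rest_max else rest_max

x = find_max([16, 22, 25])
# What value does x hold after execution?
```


find_max([16, 22, 25])
= compare 16 with find_max([22, 25])
= compare 22 with find_max([25])
Base: find_max([25]) = 25
compare 22 with 25: max = 25
compare 16 with 25: max = 25
= 25


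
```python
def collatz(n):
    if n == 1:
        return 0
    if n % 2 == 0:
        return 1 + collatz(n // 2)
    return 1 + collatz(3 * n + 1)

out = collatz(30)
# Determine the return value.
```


collatz(30)
30 is even -> collatz(15)
15 is odd -> 3*15+1 = 46 -> collatz(46)
46 is even -> collatz(23)
23 is odd -> 3*23+1 = 70 -> collatz(70)
70 is even -> collatz(35)
35 is odd -> 3*35+1 = 106 -> collatz(106)
106 is even -> collatz(53)
53 is odd -> 3*53+1 = 160 -> collatz(160)
160 is even -> collatz(80)
80 is even -> collatz(40)
40 is even -> collatz(20)
20 is even -> collatz(10)
10 is even -> collatz(5)
5 is odd -> 3*5+1 = 16 -> collatz(16)
16 is even -> collatz(8)
8 is even -> collatz(4)
4 is even -> collatz(2)
2 is even -> collatz(1)
Reached 1 after 18 steps
= 18


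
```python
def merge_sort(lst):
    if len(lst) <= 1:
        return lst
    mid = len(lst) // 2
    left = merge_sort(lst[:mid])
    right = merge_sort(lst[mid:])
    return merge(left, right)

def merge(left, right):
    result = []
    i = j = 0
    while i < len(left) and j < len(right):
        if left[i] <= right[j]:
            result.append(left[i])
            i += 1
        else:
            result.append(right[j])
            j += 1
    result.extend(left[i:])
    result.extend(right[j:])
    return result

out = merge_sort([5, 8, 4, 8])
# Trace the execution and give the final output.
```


merge_sort([5, 8, 4, 8])
Split into [5, 8] and [4, 8]
Left sorted: [5, 8]
Right sorted: [4, 8]
Merge [5, 8] and [4, 8]
= [4, 5, 8, 8]


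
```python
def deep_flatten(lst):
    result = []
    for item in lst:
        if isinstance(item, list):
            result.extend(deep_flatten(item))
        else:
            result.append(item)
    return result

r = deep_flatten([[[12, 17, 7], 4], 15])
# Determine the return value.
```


deep_flatten([[[12, 17, 7], 4], 15])
Processing each element:
  [[12, 17, 7], 4] is a list -> deep_flatten recursively -> [12, 17, 7, 4]
  15 is not a list -> append 15
= [12, 17, 7, 4, 15]


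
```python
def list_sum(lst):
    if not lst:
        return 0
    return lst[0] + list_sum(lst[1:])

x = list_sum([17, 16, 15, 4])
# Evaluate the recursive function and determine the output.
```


list_sum([17, 16, 15, 4])
= 17 + list_sum([16, 15, 4])
= 17 + 16 + list_sum([15, 4])
= 17 + 16 + 15 + list_sum([4])
= 17 + 16 + 15 + 4 + list_sum([])
= 17 + 16 + 15 + 4 + 0
= 52


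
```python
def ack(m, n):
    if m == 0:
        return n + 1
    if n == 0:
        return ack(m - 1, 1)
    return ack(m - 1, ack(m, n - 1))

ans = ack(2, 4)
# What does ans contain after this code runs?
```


ack(2, 4)
= ack(1, ack(2, 3))
First compute ack(2, 3) = 9
= ack(1, 9)
= 11


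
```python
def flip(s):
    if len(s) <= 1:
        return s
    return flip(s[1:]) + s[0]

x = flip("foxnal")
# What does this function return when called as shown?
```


flip("foxnal")
= flip("oxnal") + "f"
= flip("xnal") + "o" + "f"
= flip("nal") + "x" + "o" + "f"
= flip("al") + "n" + "x" + "o" + "f"
= flip("l") + "a" + "n" + "x" + "o" + "f"
= "l" + "a" + "n" + "x" + "o" + "f"
= "lanxof"


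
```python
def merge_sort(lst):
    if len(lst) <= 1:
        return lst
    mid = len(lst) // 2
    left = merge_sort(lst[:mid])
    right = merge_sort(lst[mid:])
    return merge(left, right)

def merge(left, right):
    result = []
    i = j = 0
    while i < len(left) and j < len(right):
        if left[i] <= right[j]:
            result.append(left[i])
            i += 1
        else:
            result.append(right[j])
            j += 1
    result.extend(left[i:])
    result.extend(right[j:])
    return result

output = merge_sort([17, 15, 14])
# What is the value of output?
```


merge_sort([17, 15, 14])
Split into [17] and [15, 14]
Left sorted: [17]
Right sorted: [14, 15]
Merge [17] and [14, 15]
= [14, 15, 17]


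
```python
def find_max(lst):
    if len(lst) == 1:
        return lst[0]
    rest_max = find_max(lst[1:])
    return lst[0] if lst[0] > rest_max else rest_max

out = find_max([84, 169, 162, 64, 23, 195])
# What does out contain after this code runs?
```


find_max([84, 169, 162, 64, 23, 195])
= compare 84 with find_max([169, 162, 64, 23, 195])
= compare 169 with find_max([162, 64, 23, 195])
= compare 162 with find_max([64, 23, 195])
= compare 64 with find_max([23, 195])
= compare 23 with find_max([195])
Base: find_max([195]) = 195
compare 23 with 195: max = 195
compare 64 with 195: max = 195
compare 162 with 195: max = 195
compare 169 with 195: max = 195
compare 84 with 195: max = 195
= 195


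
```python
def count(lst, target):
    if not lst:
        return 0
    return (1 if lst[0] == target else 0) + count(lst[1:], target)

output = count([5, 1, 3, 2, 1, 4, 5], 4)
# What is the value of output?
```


count([5, 1, 3, 2, 1, 4, 5], 4)
lst[0]=5 != 4: 0 + count([1, 3, 2, 1, 4, 5], 4)
lst[0]=1 != 4: 0 + count([3, 2, 1, 4, 5], 4)
lst[0]=3 != 4: 0 + count([2, 1, 4, 5], 4)
lst[0]=2 != 4: 0 + count([1, 4, 5], 4)
lst[0]=1 != 4: 0 + count([4, 5], 4)
lst[0]=4 == 4: 1 + count([5], 4)
lst[0]=5 != 4: 0 + count([], 4)
= 1


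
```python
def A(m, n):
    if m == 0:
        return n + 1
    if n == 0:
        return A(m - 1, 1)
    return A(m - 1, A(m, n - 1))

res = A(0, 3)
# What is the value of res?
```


A(0, 3)
m == 0: return 3 + 1 = 4
= 4


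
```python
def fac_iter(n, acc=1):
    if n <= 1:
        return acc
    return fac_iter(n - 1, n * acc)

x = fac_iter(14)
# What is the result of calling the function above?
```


fac_iter(14, 1)
= fac_iter(13, 14 * 1) = fac_iter(13, 14)
= fac_iter(12, 13 * 14) = fac_iter(12, 182)
= fac_iter(11, 12 * 182) = fac_iter(11, 2184)
= fac_iter(10, 11 * 2184) = fac_iter(10, 24024)
= fac_iter(9, 10 * 24024) = fac_iter(9, 240240)
= fac_iter(8, 9 * 240240) = fac_iter(8, 2162160)
= fac_iter(7, 8 * 2162160) = fac_iter(7, 17297280)
= fac_iter(6, 7 * 17297280) = fac_iter(6, 121080960)
= fac_iter(5, 6 * 121080960) = fac_iter(5, 726485760)
= fac_iter(4, 5 * 726485760) = fac_iter(4, 3632428800)
= fac_iter(3, 4 * 3632428800) = fac_iter(3, 14529715200)
= fac_iter(2, 3 * 14529715200) = fac_iter(2, 43589145600)
= fac_iter(1, 2 * 43589145600) = fac_iter(1, 87178291200)
n <= 1, return acc = 87178291200


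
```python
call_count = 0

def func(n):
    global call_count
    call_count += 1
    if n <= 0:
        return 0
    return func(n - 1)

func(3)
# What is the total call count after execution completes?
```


func(3) calls func(2) calls ... calls func(0)
Total calls: 3 + 1 (for base case) = 4


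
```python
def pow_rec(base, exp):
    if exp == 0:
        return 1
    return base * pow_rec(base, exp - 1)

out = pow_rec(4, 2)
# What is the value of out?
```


pow_rec(4, 2)
= 4 * pow_rec(4, 1)
= 4 * 4 * pow_rec(4, 0)
= 4 * 4 * 1
= 16


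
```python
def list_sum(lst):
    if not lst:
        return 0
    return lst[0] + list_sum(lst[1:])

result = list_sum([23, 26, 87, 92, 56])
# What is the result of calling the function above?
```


list_sum([23, 26, 87, 92, 56])
= 23 + list_sum([26, 87, 92, 56])
= 23 + 26 + list_sum([87, 92, 56])
= 23 + 26 + 87 + list_sum([92, 56])
= 23 + 26 + 87 + 92 + list_sum([56])
= 23 + 26 + 87 + 92 + 56 + list_sum([])
= 23 + 26 + 87 + 92 + 56 + 0
= 284


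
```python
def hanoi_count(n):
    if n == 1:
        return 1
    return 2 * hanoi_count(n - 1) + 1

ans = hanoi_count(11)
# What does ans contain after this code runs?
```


hanoi_count(11)
= 2 * hanoi_count(10) + 1
= 2 * (2 * hanoi_count(9) + 1) + 1
= 2 * (2 * (2 * hanoi_count(8) + 1) + 1) + 1
= 2 * (2 * (2 * (2 * hanoi_count(7) + 1) + 1) + 1) + 1
= 2 * (2 * (2 * (2 * (2 * hanoi_count(6) + 1) + 1) + 1) + 1) + 1
= 2 * (2 * (2 * (2 * (2 * (2 * hanoi_count(5) + 1) + 1) + 1) + 1) + 1) + 1
= 2 * (2 * (2 * (2 * (2 * (2 * (2 * hanoi_count(4) + 1) + 1) + 1) + 1) + 1) + 1) + 1
= 2 * (2 * (2 * (2 * (2 * (2 * (2 * (2 * hanoi_count(3) + 1) + 1) + 1) + 1) + 1) + 1) + 1) + 1
= 2 * (2 * (2 * (2 * (2 * (2 * (2 * (2 * (2 * hanoi_count(2) + 1) + 1) + 1) + 1) + 1) + 1) + 1) + 1) + 1
= 2 * (2 * (2 * (2 * (2 * (2 * (2 * (2 * (2 * (2 * hanoi_count(1) + 1) + 1) + 1) + 1) + 1) + 1) + 1) + 1) + 1) + 1
Now compute bottom-up:
hanoi_count(1) = 1
hanoi_count(2) = 2 * 1 + 1 = 3
hanoi_count(3) = 2 * 3 + 1 = 7
hanoi_count(4) = 2 * 7 + 1 = 15
hanoi_count(5) = 2 * 15 + 1 = 31
hanoi_count(6) = 2 * 31 + 1 = 63
hanoi_count(7) = 2 * 63 + 1 = 127
hanoi_count(8) = 2 * 127 + 1 = 255
hanoi_count(9) = 2 * 255 + 1 = 511
hanoi_count(10) = 2 * 511 + 1 = 1023
hanoi_count(11) = 2 * 1023 + 1 = 2047
= 2047


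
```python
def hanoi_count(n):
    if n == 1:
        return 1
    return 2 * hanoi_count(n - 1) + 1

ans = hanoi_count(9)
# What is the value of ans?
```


hanoi_count(9)
= 2 * hanoi_count(8) + 1
= 2 * (2 * hanoi_count(7) + 1) + 1
= 2 * (2 * (2 * hanoi_count(6) + 1) + 1) + 1
= 2 * (2 * (2 * (2 * hanoi_count(5) + 1) + 1) + 1) + 1
= 2 * (2 * (2 * (2 * (2 * hanoi_count(4) + 1) + 1) + 1) + 1) + 1
= 2 * (2 * (2 * (2 * (2 * (2 * hanoi_count(3) + 1) + 1) + 1) + 1) + 1) + 1
= 2 * (2 * (2 * (2 * (2 * (2 * (2 * hanoi_count(2) + 1) + 1) + 1) + 1) + 1) + 1) + 1
= 2 * (2 * (2 * (2 * (2 * (2 * (2 * (2 * hanoi_count(1) + 1) + 1) + 1) + 1) + 1) + 1) + 1) + 1
Now compute bottom-up:
hanoi_count(1) = 1
hanoi_count(2) = 2 * 1 + 1 = 3
hanoi_count(3) = 2 * 3 + 1 = 7
hanoi_count(4) = 2 * 7 + 1 = 15
hanoi_count(5) = 2 * 15 + 1 = 31
hanoi_count(6) = 2 * 31 + 1 = 63
hanoi_count(7) = 2 * 63 + 1 = 127
hanoi_count(8) = 2 * 127 + 1 = 255
hanoi_count(9) = 2 * 255 + 1 = 511
= 511


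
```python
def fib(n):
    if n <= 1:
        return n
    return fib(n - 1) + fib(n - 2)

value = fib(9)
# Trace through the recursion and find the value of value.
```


fib(9)
= fib(8) + fib(7)
= (fib(7) + fib(6)) + fib(7)
Computing bottom-up: fib(0)=0, fib(1)=1, fib(2)=1, fib(3)=2, fib(4)=3, fib(5)=5, fib(6)=8, fib(7)=13, fib(8)=21, fib(9)=34
= 34


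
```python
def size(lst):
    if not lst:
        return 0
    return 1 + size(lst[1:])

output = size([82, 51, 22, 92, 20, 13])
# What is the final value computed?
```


size([82, 51, 22, 92, 20, 13])
= 1 + size([51, 22, 92, 20, 13])
= 1 + 1 + size([22, 92, 20, 13])
= 1 + 1 + 1 + size([92, 20, 13])
= 1 + 1 + 1 + 1 + size([20, 13])
= 1 + 1 + 1 + 1 + 1 + size([13])
= 1 + 1 + 1 + 1 + 1 + 1 + size([])
= 1 + 1 + 1 + 1 + 1 + 1 + 0
= 6


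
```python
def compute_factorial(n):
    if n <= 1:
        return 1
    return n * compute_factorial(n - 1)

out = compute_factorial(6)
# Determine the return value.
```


compute_factorial(6)
= 6 * compute_factorial(5)
= 6 * 5 * compute_factorial(4)
= 6 * 5 * 4 * compute_factorial(3)
= 6 * 5 * 4 * 3 * compute_factorial(2)
= 6 * 5 * 4 * 3 * 2 * compute_factorial(1)
= 6 * 5 * 4 * 3 * 2 * 1
= 720


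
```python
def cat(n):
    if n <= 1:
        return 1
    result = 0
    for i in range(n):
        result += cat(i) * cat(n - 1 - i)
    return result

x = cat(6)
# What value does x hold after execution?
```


cat(6)
= sum of cat(i) * cat(6-1-i) for i in 0..5
First compute sub-values bottom-up:
  cat(0) = 1, cat(1) = 1
  cat(2) = 1*1 + 1*1 = 2
  cat(3) = 1*2 + 1*1 + 2*1 = 5
  cat(4) = 1*5 + 1*2 + 2*1 + 5*1 = 14
  cat(5) = 1*14 + 1*5 + 2*2 + 5*1 + 14*1 = 42
Now cat(6):
  cat(0)*cat(5) = 1*42 = 42
  cat(1)*cat(4) = 1*14 = 14
  cat(2)*cat(3) = 2*5 = 10
  cat(3)*cat(2) = 5*2 = 10
  cat(4)*cat(1) = 14*1 = 14
  cat(5)*cat(0) = 42*1 = 42
= 42 + 14 + 10 + 10 + 14 + 42
= 132


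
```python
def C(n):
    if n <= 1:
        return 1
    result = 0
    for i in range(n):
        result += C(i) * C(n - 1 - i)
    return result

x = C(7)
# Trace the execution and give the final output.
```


C(7)
= sum of C(i) * C(7-1-i) for i in 0..6
First compute sub-values bottom-up:
  C(0) = 1, C(1) = 1
  C(2) = 1*1 + 1*1 = 2
  C(3) = 1*2 + 1*1 + 2*1 = 5
  C(4) = 1*5 + 1*2 + 2*1 + 5*1 = 14
  C(5) = 1*14 + 1*5 + 2*2 + 5*1 + 14*1 = 42
  C(6) = 1*42 + 1*14 + 2*5 + 5*2 + 14*1 + 42*1 = 132
Now C(7):
  C(0)*C(6) = 1*132 = 132
  C(1)*C(5) = 1*42 = 42
  C(2)*C(4) = 2*14 = 28
  C(3)*C(3) = 5*5 = 25
  C(4)*C(2) = 14*2 = 28
  C(5)*C(1) = 42*1 = 42
  C(6)*C(0) = 132*1 = 132
= 132 + 42 + 28 + 25 + 28 + 42 + 132
= 429


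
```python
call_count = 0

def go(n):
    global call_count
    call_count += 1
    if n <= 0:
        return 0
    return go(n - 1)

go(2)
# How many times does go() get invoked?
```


go(2) calls go(1) calls ... calls go(0)
Total calls: 2 + 1 (for base case) = 3


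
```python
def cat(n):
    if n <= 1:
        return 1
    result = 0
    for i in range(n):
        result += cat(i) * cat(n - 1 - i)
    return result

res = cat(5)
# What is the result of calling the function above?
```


cat(5)
= sum of cat(i) * cat(5-1-i) for i in 0..4
First compute sub-values bottom-up:
  cat(0) = 1, cat(1) = 1
  cat(2) = 1*1 + 1*1 = 2
  cat(3) = 1*2 + 1*1 + 2*1 = 5
  cat(4) = 1*5 + 1*2 + 2*1 + 5*1 = 14
Now cat(5):
  cat(0)*cat(4) = 1*14 = 14
  cat(1)*cat(3) = 1*5 = 5
  cat(2)*cat(2) = 2*2 = 4
  cat(3)*cat(1) = 5*1 = 5
  cat(4)*cat(0) = 14*1 = 14
= 14 + 5 + 4 + 5 + 14
= 42


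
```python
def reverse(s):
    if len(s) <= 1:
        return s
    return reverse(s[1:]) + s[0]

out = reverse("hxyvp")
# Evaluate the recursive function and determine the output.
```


reverse("hxyvp")
= reverse("xyvp") + "h"
= reverse("yvp") + "x" + "h"
= reverse("vp") + "y" + "x" + "h"
= reverse("p") + "v" + "y" + "x" + "h"
= "p" + "v" + "y" + "x" + "h"
= "pvyxh"


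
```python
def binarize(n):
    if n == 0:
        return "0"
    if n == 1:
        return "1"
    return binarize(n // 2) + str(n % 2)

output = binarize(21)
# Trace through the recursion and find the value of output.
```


binarize(21)
= binarize(10) + "1"
= binarize(5) + "0" + "1"
= binarize(2) + "1" + "0" + "1"
= binarize(1) + "0" + "1" + "0" + "1"
= "1" + "0" + "1" + "0" + "1"
= "10101"


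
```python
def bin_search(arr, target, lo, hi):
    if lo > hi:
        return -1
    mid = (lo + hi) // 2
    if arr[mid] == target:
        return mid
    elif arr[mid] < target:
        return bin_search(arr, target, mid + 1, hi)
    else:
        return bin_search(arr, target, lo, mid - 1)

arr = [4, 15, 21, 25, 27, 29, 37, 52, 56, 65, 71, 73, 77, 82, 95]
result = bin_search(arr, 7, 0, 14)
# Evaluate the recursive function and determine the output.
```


bin_search(arr, 7, 0, 14)
lo=0, hi=14, mid=7, arr[mid]=52
52 > 7, search left half
lo=0, hi=6, mid=3, arr[mid]=25
25 > 7, search left half
lo=0, hi=2, mid=1, arr[mid]=15
15 > 7, search left half
lo=0, hi=0, mid=0, arr[mid]=4
4 < 7, search right half
lo > hi, target not found, return -1
= -1


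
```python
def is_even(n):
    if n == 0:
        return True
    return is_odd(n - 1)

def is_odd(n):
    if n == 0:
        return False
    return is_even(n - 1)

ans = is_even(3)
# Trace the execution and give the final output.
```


is_even(3)
= is_odd(2)
= is_even(1)
= is_odd(0)
n == 0: return False
= False


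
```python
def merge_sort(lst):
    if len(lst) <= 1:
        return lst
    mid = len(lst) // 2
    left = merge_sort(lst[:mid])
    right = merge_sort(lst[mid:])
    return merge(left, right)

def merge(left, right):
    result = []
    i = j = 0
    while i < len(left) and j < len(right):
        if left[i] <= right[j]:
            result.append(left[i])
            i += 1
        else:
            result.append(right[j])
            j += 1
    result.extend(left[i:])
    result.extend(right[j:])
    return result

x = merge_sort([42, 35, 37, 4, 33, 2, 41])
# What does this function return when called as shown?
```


merge_sort([42, 35, 37, 4, 33, 2, 41])
Split into [42, 35, 37] and [4, 33, 2, 41]
Left sorted: [35, 37, 42]
Right sorted: [2, 4, 33, 41]
Merge [35, 37, 42] and [2, 4, 33, 41]
= [2, 4, 33, 35, 37, 41, 42]


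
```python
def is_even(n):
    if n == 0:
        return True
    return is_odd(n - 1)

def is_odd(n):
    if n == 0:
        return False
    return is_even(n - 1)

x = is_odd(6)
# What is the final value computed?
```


is_odd(6)
= is_even(5)
= is_odd(4)
= is_even(3)
= is_odd(2)
= is_even(1)
= is_odd(0)
n == 0: return False
= False


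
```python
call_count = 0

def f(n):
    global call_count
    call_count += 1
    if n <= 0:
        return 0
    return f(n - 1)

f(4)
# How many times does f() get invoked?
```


f(4) calls f(3) calls ... calls f(0)
Total calls: 4 + 1 (for base case) = 5


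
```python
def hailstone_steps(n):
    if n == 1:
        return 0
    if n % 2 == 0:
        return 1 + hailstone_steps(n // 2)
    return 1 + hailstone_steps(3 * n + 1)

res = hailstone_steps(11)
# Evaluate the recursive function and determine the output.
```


hailstone_steps(11)
11 is odd -> 3*11+1 = 34 -> hailstone_steps(34)
34 is even -> hailstone_steps(17)
17 is odd -> 3*17+1 = 52 -> hailstone_steps(52)
52 is even -> hailstone_steps(26)
26 is even -> hailstone_steps(13)
13 is odd -> 3*13+1 = 40 -> hailstone_steps(40)
40 is even -> hailstone_steps(20)
20 is even -> hailstone_steps(10)
10 is even -> hailstone_steps(5)
5 is odd -> 3*5+1 = 16 -> hailstone_steps(16)
16 is even -> hailstone_steps(8)
8 is even -> hailstone_steps(4)
4 is even -> hailstone_steps(2)
2 is even -> hailstone_steps(1)
Reached 1 after 14 steps
= 14


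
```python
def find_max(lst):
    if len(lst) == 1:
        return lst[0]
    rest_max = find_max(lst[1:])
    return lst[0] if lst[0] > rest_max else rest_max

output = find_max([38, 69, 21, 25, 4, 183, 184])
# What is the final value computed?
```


find_max([38, 69, 21, 25, 4, 183, 184])
= compare 38 with find_max([69, 21, 25, 4, 183, 184])
= compare 69 with find_max([21, 25, 4, 183, 184])
= compare 21 with find_max([25, 4, 183, 184])
= compare 25 with find_max([4, 183, 184])
= compare 4 with find_max([183, 184])
= compare 183 with find_max([184])
Base: find_max([184]) = 184
compare 183 with 184: max = 184
compare 4 with 184: max = 184
compare 25 with 184: max = 184
compare 21 with 184: max = 184
compare 69 with 184: max = 184
compare 38 with 184: max = 184
= 184


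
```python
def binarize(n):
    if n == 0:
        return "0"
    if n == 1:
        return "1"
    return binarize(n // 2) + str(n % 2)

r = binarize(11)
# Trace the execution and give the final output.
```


binarize(11)
= binarize(5) + "1"
= binarize(2) + "1" + "1"
= binarize(1) + "0" + "1" + "1"
= "1" + "0" + "1" + "1"
= "1011"


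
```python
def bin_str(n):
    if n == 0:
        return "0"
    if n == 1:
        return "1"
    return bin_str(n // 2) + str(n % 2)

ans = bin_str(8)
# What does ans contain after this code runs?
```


bin_str(8)
= bin_str(4) + "0"
= bin_str(2) + "0" + "0"
= bin_str(1) + "0" + "0" + "0"
= "1" + "0" + "0" + "0"
= "1000"


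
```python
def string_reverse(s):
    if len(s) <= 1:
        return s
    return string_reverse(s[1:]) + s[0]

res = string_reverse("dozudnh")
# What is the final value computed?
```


string_reverse("dozudnh")
= string_reverse("ozudnh") + "d"
= string_reverse("zudnh") + "o" + "d"
= string_reverse("udnh") + "z" + "o" + "d"
= string_reverse("dnh") + "u" + "z" + "o" + "d"
= string_reverse("nh") + "d" + "u" + "z" + "o" + "d"
= string_reverse("h") + "n" + "d" + "u" + "z" + "o" + "d"
= "h" + "n" + "d" + "u" + "z" + "o" + "d"
= "hnduzod"


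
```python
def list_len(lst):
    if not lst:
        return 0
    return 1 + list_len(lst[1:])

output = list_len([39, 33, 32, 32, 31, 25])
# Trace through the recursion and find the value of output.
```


list_len([39, 33, 32, 32, 31, 25])
= 1 + list_len([33, 32, 32, 31, 25])
= 1 + 1 + list_len([32, 32, 31, 25])
= 1 + 1 + 1 + list_len([32, 31, 25])
= 1 + 1 + 1 + 1 + list_len([31, 25])
= 1 + 1 + 1 + 1 + 1 + list_len([25])
= 1 + 1 + 1 + 1 + 1 + 1 + list_len([])
= 1 + 1 + 1 + 1 + 1 + 1 + 0
= 6


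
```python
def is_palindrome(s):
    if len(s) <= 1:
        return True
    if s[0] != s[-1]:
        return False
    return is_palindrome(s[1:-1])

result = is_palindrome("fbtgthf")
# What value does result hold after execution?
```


is_palindrome("fbtgthf")
"fbtgthf": s[0]='f' == s[-1]='f' -> is_palindrome("btgth")
"btgth": s[0]='b' != s[-1]='h' -> False
= False


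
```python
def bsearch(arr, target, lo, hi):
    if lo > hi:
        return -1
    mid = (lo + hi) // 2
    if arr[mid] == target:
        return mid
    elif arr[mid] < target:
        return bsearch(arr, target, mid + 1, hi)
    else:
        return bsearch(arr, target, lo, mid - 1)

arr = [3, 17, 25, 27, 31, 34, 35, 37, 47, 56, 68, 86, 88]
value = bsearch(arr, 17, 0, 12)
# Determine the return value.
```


bsearch(arr, 17, 0, 12)
lo=0, hi=12, mid=6, arr[mid]=35
35 > 17, search left half
lo=0, hi=5, mid=2, arr[mid]=25
25 > 17, search left half
lo=0, hi=1, mid=0, arr[mid]=3
3 < 17, search right half
lo=1, hi=1, mid=1, arr[mid]=17
arr[1] == 17, found at index 1
= 1


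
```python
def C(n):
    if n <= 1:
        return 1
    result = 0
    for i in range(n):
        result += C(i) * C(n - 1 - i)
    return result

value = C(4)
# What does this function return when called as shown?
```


C(4)
= sum of C(i) * C(4-1-i) for i in 0..3
First compute sub-values bottom-up:
  C(0) = 1, C(1) = 1
  C(2) = 1*1 + 1*1 = 2
  C(3) = 1*2 + 1*1 + 2*1 = 5
Now C(4):
  C(0)*C(3) = 1*5 = 5
  C(1)*C(2) = 1*2 = 2
  C(2)*C(1) = 2*1 = 2
  C(3)*C(0) = 5*1 = 5
= 5 + 2 + 2 + 5
= 14


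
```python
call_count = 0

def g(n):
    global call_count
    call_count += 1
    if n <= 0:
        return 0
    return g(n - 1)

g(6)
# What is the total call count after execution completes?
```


g(6) calls g(5) calls ... calls g(0)
Total calls: 6 + 1 (for base case) = 7


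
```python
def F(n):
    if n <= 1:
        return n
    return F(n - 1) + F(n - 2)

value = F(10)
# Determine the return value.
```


F(10)
= F(9) + F(8)
= (F(8) + F(7)) + F(8)
Computing bottom-up: F(0)=0, F(1)=1, F(2)=1, F(3)=2, F(4)=3, F(5)=5, F(6)=8, F(7)=13, F(8)=21, F(9)=34, F(10)=55
= 55


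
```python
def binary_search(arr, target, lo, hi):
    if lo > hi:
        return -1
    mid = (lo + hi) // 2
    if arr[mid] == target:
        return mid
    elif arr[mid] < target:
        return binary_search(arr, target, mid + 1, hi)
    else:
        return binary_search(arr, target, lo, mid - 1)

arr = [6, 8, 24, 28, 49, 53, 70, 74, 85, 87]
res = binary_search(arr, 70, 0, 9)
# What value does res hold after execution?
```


binary_search(arr, 70, 0, 9)
lo=0, hi=9, mid=4, arr[mid]=49
49 < 70, search right half
lo=5, hi=9, mid=7, arr[mid]=74
74 > 70, search left half
lo=5, hi=6, mid=5, arr[mid]=53
53 < 70, search right half
lo=6, hi=6, mid=6, arr[mid]=70
arr[6] == 70, found at index 6
= 6


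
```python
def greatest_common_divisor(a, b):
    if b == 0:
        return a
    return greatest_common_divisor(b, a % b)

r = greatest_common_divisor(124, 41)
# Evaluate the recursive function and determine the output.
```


greatest_common_divisor(124, 41)
= greatest_common_divisor(41, 124 % 41) = greatest_common_divisor(41, 1)
= greatest_common_divisor(1, 41 % 1) = greatest_common_divisor(1, 0)
b == 0, return a = 1


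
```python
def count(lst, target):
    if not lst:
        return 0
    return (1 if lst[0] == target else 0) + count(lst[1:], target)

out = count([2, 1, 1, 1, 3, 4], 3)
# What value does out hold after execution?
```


count([2, 1, 1, 1, 3, 4], 3)
lst[0]=2 != 3: 0 + count([1, 1, 1, 3, 4], 3)
lst[0]=1 != 3: 0 + count([1, 1, 3, 4], 3)
lst[0]=1 != 3: 0 + count([1, 3, 4], 3)
lst[0]=1 != 3: 0 + count([3, 4], 3)
lst[0]=3 == 3: 1 + count([4], 3)
lst[0]=4 != 3: 0 + count([], 3)
= 1


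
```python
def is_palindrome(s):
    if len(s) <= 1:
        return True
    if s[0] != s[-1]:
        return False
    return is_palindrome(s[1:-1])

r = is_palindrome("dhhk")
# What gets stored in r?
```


is_palindrome("dhhk")
"dhhk": s[0]='d' != s[-1]='k' -> False
= False
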